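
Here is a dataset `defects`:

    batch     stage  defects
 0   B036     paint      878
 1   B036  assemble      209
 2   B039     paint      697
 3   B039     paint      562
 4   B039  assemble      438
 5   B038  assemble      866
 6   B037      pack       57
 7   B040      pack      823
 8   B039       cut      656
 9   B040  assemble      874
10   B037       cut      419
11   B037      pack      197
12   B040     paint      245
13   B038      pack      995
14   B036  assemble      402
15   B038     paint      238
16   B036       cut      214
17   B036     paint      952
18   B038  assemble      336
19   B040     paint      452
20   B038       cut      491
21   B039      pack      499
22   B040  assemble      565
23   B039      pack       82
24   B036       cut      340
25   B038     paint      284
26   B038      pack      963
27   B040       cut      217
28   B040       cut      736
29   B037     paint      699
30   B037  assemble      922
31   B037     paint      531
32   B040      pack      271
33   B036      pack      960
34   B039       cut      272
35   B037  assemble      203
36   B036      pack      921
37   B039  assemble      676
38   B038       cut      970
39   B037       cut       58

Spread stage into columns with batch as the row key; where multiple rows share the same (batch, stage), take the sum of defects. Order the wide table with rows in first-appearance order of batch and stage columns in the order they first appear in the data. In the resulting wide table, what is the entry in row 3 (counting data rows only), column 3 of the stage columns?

1958

With rows in first-appearance order of batch, row 3 is batch=B038. stage columns in first-appearance order: paint, assemble, pack, cut; column 3 is pack.
Long rows with batch=B038, stage=pack: 995 + 963 = 1958.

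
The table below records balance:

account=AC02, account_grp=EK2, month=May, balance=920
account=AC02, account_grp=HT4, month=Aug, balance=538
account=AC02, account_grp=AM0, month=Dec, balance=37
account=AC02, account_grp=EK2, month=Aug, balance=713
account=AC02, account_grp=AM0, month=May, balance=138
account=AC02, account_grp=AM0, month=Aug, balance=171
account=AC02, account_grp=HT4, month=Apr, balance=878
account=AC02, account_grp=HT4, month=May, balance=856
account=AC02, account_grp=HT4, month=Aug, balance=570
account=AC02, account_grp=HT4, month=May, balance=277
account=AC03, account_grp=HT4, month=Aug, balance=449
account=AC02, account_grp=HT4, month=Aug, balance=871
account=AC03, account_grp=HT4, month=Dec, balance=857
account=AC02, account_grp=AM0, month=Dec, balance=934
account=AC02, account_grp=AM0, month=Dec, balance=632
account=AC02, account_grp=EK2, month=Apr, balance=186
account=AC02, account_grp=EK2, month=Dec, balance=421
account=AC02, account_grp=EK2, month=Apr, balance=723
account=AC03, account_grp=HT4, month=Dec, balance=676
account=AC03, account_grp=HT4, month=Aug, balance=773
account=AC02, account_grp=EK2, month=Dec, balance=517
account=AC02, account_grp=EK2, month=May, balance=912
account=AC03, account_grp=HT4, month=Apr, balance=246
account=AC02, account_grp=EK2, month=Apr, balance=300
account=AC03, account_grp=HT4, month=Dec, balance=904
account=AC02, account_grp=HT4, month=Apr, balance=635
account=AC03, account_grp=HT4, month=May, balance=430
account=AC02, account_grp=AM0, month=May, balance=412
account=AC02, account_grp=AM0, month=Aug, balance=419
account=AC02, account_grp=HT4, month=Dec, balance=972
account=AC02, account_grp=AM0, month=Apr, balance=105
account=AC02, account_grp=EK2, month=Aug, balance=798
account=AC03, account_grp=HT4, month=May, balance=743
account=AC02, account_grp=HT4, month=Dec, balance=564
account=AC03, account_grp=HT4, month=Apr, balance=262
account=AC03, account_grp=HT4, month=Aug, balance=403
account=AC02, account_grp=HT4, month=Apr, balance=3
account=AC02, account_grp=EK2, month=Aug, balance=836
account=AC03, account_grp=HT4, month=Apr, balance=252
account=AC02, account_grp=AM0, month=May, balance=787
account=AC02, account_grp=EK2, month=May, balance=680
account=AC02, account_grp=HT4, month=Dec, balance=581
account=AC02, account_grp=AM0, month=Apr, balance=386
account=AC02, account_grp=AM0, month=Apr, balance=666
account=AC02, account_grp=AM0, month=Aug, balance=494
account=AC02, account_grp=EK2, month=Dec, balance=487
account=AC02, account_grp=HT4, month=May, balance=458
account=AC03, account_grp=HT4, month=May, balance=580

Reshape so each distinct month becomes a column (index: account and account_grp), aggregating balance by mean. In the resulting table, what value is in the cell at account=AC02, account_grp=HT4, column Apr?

505.33

Rows with account=AC02, account_grp=HT4 and month=Apr: balance values are 878, 635, 3.
(878 + 635 + 3) / 3 = 505.33.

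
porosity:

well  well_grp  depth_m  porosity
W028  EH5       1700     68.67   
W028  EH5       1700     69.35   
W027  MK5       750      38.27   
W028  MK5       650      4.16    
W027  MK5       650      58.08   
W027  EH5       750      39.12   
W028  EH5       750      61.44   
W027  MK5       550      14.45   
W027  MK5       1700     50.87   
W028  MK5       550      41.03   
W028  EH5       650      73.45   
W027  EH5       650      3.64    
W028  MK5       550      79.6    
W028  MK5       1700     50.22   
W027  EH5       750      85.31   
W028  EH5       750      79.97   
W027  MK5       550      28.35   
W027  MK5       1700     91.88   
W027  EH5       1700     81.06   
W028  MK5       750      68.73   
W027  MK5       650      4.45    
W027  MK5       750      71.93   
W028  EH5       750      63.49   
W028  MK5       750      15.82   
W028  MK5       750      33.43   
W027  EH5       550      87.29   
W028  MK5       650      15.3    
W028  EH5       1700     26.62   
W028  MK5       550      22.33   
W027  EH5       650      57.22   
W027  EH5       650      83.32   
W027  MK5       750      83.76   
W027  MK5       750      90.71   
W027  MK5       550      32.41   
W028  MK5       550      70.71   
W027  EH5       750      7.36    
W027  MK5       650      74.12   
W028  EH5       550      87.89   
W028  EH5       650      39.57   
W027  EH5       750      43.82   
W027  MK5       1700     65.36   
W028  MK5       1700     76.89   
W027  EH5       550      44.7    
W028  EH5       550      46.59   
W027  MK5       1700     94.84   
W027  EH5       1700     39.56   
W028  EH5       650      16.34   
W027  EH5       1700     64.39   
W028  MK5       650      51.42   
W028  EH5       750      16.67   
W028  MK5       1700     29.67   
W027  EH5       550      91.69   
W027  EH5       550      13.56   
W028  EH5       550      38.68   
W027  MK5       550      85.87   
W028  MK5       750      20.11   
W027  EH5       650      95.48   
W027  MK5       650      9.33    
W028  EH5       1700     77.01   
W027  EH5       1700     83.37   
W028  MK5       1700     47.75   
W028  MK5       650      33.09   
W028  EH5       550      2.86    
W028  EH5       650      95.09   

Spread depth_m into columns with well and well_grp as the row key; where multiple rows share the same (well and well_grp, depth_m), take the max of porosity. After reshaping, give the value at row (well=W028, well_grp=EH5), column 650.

95.09

Rows with well=W028, well_grp=EH5 and depth_m=650: porosity values are 73.45, 39.57, 16.34, 95.09.
max(73.45, 39.57, 16.34, 95.09) = 95.09.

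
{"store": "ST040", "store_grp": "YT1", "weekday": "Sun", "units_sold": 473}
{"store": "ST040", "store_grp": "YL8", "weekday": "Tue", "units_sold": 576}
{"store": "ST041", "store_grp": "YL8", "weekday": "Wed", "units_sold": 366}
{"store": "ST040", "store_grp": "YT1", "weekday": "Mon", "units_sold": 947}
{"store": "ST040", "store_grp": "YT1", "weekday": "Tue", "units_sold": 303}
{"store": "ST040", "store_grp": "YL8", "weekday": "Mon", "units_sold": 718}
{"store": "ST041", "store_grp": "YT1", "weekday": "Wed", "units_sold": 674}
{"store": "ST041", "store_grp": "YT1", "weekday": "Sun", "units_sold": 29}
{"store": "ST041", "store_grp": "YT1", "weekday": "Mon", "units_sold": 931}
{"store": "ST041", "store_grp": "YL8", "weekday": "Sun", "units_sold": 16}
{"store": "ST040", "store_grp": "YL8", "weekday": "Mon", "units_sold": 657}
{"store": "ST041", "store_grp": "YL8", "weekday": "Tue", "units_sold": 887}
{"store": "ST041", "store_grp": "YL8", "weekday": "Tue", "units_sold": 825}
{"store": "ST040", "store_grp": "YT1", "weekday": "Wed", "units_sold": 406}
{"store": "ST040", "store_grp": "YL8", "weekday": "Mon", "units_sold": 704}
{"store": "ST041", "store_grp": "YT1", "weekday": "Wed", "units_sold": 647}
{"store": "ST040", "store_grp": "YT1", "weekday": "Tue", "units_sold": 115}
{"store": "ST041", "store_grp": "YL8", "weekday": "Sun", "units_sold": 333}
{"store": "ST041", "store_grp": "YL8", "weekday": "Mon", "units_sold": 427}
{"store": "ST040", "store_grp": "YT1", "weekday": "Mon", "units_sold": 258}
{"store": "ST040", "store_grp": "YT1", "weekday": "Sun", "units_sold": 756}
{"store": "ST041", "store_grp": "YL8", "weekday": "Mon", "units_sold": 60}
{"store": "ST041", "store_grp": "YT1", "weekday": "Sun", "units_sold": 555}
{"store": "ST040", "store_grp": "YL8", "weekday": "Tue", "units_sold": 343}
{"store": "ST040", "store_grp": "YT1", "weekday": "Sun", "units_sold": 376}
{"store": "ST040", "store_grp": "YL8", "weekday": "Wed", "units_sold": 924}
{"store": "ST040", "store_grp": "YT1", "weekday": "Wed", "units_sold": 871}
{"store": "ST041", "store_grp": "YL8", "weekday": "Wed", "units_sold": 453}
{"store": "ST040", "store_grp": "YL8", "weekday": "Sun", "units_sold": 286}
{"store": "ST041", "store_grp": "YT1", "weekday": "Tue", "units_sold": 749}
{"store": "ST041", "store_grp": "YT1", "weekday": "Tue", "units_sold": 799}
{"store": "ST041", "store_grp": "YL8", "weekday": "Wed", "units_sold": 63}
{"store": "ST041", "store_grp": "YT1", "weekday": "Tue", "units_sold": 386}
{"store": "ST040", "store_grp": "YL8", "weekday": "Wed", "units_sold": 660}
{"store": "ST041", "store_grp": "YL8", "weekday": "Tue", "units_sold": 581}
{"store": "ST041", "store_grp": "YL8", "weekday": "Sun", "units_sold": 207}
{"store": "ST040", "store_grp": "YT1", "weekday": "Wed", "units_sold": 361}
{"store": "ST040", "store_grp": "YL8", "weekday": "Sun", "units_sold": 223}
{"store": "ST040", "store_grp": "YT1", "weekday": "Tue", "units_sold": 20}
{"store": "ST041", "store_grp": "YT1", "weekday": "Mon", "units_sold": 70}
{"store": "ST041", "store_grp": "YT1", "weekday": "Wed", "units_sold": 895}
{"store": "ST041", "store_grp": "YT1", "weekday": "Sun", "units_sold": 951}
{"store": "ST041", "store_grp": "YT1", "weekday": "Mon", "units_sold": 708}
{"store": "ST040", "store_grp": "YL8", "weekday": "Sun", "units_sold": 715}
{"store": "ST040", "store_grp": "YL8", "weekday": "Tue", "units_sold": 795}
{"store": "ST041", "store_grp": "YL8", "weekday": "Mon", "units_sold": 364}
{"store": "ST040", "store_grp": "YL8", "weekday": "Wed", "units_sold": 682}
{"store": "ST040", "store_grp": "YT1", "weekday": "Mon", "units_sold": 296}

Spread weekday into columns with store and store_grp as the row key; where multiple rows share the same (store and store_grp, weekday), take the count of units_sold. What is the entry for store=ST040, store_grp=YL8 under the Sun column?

3

Rows with store=ST040, store_grp=YL8 and weekday=Sun: units_sold values are 286, 223, 715.
3 rows match — count = 3.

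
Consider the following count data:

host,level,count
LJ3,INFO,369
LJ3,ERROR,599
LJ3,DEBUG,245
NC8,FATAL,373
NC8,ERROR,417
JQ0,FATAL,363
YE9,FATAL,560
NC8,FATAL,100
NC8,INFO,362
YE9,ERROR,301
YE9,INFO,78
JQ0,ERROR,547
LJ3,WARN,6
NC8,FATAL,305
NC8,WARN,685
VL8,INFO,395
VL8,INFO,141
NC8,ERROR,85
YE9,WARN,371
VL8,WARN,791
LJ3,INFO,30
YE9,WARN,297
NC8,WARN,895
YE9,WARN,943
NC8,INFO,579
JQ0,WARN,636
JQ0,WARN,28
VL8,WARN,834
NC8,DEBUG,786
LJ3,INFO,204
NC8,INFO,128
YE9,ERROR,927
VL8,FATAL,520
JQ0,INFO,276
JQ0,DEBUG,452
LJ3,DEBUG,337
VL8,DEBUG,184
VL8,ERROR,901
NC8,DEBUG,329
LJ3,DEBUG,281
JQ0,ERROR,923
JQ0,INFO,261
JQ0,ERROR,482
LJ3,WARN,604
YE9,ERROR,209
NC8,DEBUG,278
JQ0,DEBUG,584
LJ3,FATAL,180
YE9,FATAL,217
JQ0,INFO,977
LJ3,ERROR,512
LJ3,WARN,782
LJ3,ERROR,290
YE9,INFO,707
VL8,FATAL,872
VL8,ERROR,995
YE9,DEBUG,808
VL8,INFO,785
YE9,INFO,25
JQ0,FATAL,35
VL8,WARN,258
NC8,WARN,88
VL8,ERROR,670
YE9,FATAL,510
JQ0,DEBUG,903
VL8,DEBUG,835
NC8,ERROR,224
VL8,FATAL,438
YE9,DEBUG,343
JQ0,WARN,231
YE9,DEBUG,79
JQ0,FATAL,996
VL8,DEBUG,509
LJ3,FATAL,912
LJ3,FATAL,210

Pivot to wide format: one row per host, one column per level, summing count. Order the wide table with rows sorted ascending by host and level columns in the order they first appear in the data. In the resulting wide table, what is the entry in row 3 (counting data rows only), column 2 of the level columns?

726

With rows sorted ascending by host, row 3 is host=NC8. level columns in first-appearance order: INFO, ERROR, DEBUG, FATAL, WARN; column 2 is ERROR.
Long rows with host=NC8, level=ERROR: 417 + 85 + 224 = 726.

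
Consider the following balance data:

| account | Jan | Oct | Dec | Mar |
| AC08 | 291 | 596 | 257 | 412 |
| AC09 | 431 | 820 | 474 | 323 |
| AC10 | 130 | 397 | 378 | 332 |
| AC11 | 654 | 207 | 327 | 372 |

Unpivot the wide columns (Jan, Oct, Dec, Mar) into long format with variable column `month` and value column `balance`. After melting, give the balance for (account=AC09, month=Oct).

Unpivoting turns each (account, wide-column) pair into one long row.
The wide cell at row AC09, column Oct holds 820, so the long row (AC09, Oct) has balance=820.

820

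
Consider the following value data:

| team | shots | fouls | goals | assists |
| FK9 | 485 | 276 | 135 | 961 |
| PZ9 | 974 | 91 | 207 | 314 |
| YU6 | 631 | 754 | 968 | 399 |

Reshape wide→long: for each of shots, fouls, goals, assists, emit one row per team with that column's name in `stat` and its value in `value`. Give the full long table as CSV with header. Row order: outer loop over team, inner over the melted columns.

Each (team, column) pair becomes one row: 3 × 4 = 12 rows.
For example, (FK9, shots) → value=485.

team,stat,value
FK9,shots,485
FK9,fouls,276
FK9,goals,135
FK9,assists,961
PZ9,shots,974
PZ9,fouls,91
PZ9,goals,207
PZ9,assists,314
YU6,shots,631
YU6,fouls,754
YU6,goals,968
YU6,assists,399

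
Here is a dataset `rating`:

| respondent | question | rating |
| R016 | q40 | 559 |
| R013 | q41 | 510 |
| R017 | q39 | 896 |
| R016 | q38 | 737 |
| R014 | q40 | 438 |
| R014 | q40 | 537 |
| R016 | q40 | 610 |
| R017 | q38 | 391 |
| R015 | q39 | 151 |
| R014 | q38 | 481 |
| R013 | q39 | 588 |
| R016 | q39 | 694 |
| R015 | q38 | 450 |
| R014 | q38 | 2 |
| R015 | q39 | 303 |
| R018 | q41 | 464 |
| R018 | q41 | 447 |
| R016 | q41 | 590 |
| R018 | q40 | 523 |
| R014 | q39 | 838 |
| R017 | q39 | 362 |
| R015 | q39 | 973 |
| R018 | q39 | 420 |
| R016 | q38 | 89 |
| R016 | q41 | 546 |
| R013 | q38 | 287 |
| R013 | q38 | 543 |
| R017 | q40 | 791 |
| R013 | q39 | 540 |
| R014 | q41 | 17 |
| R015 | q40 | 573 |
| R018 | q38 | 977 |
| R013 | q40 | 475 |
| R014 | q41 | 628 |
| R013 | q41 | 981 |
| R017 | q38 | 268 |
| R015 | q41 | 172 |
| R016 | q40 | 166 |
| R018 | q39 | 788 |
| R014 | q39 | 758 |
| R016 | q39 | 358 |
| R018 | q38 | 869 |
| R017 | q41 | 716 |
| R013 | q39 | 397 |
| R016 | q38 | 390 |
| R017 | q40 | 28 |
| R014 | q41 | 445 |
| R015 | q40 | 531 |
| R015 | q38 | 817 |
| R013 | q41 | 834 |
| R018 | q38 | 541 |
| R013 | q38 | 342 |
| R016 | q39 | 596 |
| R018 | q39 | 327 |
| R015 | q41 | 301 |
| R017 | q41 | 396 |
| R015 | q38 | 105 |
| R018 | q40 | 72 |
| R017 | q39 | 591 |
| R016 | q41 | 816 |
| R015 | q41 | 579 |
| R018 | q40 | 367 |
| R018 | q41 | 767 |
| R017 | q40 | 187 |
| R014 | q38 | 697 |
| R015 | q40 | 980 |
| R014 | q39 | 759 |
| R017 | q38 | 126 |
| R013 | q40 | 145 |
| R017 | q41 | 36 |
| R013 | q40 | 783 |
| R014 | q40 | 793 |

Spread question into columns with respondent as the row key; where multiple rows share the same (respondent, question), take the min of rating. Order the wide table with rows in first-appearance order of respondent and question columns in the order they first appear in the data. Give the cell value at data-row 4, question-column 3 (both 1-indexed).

758

With rows in first-appearance order of respondent, row 4 is respondent=R014. question columns in first-appearance order: q40, q41, q39, q38; column 3 is q39.
Long rows with respondent=R014, question=q39: min(838, 758, 759) = 758.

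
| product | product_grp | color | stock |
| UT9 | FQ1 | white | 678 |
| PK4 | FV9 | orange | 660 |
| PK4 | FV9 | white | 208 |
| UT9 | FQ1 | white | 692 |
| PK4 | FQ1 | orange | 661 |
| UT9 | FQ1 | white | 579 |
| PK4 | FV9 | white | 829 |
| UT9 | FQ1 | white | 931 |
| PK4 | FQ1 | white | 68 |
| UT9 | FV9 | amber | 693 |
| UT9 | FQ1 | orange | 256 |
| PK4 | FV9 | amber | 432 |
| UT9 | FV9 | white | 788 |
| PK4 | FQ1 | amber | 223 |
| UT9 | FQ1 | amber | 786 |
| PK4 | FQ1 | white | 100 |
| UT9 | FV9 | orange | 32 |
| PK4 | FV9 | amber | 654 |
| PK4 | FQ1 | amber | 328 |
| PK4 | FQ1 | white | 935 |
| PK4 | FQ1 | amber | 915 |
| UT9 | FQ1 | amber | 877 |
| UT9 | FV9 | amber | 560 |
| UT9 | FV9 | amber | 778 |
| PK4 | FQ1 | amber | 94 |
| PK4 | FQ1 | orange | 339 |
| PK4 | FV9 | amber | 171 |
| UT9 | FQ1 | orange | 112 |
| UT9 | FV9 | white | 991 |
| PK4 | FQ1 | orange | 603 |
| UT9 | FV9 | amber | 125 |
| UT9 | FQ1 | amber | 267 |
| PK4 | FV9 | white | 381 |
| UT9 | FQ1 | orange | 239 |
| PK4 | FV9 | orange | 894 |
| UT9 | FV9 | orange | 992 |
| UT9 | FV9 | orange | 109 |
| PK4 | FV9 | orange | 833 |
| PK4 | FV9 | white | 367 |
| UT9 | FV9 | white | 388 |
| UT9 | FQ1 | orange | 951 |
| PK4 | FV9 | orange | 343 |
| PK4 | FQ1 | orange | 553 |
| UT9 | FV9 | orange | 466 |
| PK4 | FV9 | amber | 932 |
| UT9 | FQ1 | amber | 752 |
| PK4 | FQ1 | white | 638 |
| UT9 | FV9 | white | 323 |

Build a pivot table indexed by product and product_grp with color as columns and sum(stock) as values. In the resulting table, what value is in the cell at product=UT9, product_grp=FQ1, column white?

2880

Rows with product=UT9, product_grp=FQ1 and color=white: stock values are 678, 692, 579, 931.
678 + 692 + 579 + 931 = 2880.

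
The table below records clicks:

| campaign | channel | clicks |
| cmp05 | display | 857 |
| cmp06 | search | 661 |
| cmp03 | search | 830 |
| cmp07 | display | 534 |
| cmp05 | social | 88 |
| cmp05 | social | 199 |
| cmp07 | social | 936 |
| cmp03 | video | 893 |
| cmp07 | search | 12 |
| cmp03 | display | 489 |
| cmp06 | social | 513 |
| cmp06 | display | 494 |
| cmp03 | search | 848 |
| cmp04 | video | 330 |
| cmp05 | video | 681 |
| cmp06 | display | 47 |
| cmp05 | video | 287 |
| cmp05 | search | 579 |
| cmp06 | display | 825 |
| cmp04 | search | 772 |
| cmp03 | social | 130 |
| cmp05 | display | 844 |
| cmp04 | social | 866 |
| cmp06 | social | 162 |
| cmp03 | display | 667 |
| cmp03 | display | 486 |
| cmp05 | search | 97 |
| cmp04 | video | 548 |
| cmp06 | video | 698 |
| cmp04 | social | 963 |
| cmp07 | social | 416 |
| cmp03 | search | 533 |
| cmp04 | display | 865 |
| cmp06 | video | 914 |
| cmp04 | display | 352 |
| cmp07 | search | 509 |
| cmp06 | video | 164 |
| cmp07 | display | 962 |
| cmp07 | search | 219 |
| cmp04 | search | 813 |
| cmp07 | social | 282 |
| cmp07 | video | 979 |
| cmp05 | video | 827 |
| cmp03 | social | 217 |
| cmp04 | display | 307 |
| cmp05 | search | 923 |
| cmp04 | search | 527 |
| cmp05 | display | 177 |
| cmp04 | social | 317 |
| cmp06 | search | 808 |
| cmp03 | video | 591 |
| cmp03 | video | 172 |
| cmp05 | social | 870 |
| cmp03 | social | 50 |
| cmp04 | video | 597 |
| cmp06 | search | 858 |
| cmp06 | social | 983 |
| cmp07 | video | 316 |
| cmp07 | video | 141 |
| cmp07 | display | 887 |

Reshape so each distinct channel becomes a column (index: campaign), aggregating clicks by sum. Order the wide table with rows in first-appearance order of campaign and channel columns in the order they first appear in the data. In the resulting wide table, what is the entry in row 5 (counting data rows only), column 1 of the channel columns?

1524

With rows in first-appearance order of campaign, row 5 is campaign=cmp04. channel columns in first-appearance order: display, search, social, video; column 1 is display.
Long rows with campaign=cmp04, channel=display: 865 + 352 + 307 = 1524.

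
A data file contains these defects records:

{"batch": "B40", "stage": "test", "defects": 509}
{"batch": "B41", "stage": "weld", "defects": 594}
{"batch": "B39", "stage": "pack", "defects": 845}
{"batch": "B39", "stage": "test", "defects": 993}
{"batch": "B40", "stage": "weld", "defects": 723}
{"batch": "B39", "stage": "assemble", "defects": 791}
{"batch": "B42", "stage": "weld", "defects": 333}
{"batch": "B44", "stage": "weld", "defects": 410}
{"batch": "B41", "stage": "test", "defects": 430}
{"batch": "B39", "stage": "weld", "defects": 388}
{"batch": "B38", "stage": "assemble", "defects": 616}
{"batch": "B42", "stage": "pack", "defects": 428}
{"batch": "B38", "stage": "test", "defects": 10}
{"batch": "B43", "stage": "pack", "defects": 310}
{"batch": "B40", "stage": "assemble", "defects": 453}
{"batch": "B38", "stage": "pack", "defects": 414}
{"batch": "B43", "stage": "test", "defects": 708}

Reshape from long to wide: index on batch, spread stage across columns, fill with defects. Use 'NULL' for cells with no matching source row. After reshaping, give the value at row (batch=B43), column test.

708

The long row with batch=B43, stage=test has defects=708.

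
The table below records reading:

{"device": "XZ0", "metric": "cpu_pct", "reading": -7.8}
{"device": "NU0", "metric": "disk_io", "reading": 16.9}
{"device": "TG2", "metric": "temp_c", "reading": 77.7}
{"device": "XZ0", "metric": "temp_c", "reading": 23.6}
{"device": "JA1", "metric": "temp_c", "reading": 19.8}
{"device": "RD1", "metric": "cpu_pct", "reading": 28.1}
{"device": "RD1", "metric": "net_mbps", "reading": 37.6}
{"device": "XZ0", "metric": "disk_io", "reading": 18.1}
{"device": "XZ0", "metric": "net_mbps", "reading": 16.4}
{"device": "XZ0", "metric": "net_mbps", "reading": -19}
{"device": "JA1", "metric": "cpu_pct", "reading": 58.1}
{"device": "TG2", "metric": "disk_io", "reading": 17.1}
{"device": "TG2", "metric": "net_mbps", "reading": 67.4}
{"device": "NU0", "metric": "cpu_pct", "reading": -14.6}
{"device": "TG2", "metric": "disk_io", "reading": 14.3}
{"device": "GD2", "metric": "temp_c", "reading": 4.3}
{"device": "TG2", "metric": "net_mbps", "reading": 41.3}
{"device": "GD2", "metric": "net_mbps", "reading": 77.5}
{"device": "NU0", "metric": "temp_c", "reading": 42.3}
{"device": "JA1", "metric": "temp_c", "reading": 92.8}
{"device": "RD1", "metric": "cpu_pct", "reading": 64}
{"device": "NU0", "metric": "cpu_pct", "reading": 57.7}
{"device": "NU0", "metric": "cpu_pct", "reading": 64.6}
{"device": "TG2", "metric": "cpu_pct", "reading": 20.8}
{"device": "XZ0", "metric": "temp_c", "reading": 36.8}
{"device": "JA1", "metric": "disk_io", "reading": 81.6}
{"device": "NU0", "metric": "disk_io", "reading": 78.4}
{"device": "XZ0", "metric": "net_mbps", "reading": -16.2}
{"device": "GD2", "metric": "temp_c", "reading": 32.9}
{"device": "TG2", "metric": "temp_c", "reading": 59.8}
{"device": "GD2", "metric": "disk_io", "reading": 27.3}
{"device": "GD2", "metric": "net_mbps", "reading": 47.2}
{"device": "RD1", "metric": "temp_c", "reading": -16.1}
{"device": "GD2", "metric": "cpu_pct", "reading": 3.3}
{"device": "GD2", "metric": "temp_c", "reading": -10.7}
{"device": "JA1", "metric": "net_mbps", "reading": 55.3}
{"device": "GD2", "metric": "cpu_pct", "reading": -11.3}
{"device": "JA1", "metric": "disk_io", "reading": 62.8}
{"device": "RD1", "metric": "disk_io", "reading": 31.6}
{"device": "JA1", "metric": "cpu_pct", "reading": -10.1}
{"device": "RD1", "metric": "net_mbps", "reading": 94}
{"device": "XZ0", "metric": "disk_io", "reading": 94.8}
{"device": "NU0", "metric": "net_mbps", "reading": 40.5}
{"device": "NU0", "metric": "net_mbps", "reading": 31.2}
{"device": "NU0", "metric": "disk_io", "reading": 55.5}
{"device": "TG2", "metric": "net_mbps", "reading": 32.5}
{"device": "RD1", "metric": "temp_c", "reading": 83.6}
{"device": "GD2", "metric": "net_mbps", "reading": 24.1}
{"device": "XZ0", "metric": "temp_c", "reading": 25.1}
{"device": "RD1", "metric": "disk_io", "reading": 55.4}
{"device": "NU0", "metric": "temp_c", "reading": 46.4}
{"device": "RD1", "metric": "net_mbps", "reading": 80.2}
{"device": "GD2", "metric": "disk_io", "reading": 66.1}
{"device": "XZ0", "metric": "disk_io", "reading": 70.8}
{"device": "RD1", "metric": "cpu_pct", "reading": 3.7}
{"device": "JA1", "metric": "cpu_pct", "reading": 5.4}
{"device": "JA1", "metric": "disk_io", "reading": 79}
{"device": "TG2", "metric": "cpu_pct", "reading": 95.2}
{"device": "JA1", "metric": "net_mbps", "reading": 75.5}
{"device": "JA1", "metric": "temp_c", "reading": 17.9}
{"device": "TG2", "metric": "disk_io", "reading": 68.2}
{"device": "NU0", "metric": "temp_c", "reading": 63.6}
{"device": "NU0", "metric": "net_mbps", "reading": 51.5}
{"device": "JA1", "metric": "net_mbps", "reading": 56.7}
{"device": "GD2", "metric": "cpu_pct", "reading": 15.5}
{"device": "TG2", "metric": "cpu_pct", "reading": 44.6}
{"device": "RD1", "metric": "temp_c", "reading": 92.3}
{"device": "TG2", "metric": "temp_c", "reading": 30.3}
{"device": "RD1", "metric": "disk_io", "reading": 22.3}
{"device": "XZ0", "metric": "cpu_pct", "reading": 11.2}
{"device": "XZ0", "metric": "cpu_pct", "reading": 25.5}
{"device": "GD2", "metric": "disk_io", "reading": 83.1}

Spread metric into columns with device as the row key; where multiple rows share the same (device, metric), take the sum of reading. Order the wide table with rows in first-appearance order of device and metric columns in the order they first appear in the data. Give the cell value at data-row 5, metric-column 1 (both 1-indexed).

With rows in first-appearance order of device, row 5 is device=RD1. metric columns in first-appearance order: cpu_pct, disk_io, temp_c, net_mbps; column 1 is cpu_pct.
Long rows with device=RD1, metric=cpu_pct: 28.1 + 64 + 3.7 = 95.8.

95.8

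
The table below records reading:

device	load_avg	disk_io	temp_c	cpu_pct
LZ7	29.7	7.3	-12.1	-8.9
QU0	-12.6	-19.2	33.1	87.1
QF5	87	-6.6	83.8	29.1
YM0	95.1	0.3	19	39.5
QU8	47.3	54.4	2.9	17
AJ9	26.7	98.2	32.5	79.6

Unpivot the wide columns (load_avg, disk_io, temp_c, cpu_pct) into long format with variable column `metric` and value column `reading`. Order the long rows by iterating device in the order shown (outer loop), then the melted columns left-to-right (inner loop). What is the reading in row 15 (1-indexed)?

19

24 rows total (6 × 4). Row 15: index ⌊(15-1)/4⌋ = 3 into device → YM0; (15-1) mod 4 = 2 into the melted columns → temp_c.
So row 15 is (YM0, temp_c, 19); reading = 19.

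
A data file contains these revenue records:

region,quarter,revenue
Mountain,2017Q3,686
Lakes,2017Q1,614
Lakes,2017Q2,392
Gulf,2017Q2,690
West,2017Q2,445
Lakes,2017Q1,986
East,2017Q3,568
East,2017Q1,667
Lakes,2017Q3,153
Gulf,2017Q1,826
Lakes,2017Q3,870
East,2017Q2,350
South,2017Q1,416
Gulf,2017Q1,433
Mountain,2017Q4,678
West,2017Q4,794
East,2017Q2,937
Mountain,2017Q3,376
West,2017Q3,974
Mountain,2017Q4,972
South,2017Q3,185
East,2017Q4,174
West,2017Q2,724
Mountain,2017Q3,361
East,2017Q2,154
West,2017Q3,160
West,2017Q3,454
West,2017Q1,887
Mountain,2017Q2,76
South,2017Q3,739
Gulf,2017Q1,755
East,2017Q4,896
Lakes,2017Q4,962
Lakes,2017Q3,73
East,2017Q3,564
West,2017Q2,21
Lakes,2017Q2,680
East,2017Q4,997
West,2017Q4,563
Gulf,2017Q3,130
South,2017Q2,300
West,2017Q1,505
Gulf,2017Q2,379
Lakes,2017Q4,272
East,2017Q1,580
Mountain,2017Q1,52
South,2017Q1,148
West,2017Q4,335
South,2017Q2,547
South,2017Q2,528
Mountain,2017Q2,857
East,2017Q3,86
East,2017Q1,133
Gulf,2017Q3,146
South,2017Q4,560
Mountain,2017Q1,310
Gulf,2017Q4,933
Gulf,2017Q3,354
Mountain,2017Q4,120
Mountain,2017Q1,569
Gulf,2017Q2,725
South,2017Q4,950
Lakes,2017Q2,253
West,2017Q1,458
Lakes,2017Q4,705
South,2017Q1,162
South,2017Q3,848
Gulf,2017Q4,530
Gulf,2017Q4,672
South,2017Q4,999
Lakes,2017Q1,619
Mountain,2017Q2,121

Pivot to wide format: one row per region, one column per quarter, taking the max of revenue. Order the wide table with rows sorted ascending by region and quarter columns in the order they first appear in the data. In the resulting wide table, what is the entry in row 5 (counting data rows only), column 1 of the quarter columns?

With rows sorted ascending by region, row 5 is region=South. quarter columns in first-appearance order: 2017Q3, 2017Q1, 2017Q2, 2017Q4; column 1 is 2017Q3.
Long rows with region=South, quarter=2017Q3: max(185, 739, 848) = 848.

848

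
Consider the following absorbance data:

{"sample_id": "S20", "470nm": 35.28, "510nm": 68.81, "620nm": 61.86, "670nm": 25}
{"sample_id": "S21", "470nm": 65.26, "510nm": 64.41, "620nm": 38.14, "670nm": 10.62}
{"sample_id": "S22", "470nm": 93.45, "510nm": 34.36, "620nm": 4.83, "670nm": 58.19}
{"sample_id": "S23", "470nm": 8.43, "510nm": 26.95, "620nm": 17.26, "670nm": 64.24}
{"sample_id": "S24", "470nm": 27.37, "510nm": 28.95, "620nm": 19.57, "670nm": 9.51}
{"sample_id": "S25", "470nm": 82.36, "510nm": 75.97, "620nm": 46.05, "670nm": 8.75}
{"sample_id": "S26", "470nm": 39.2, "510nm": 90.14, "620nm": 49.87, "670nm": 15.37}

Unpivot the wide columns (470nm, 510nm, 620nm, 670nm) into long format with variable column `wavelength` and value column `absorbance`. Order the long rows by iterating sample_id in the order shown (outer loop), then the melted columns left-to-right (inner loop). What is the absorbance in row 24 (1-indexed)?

8.75

28 rows total (7 × 4). Row 24: index ⌊(24-1)/4⌋ = 5 into sample_id → S25; (24-1) mod 4 = 3 into the melted columns → 670nm.
So row 24 is (S25, 670nm, 8.75); absorbance = 8.75.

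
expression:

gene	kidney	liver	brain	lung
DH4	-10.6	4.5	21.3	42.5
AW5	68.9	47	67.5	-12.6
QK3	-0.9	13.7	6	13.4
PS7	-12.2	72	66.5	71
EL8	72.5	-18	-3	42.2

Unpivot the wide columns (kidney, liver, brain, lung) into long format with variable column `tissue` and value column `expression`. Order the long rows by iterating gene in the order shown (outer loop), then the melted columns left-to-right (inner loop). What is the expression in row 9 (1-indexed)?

20 rows total (5 × 4). Row 9: index ⌊(9-1)/4⌋ = 2 into gene → QK3; (9-1) mod 4 = 0 into the melted columns → kidney.
So row 9 is (QK3, kidney, -0.9); expression = -0.9.

-0.9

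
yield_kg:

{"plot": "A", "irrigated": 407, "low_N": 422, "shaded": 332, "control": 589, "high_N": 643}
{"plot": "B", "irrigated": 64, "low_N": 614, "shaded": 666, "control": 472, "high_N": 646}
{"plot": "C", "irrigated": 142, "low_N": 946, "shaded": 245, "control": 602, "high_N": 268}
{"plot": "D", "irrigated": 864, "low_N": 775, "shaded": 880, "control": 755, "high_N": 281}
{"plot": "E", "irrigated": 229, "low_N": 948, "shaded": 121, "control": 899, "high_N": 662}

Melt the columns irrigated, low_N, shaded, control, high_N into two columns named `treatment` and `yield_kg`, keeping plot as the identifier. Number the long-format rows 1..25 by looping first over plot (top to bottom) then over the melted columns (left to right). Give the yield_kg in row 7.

25 rows total (5 × 5). Row 7: index ⌊(7-1)/5⌋ = 1 into plot → B; (7-1) mod 5 = 1 into the melted columns → low_N.
So row 7 is (B, low_N, 614); yield_kg = 614.

614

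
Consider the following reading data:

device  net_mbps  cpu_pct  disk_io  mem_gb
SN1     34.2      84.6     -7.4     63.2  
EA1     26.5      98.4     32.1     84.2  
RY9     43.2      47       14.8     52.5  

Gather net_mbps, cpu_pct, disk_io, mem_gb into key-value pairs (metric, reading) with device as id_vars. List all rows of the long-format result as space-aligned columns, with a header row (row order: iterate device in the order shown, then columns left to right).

device  metric    reading
SN1     net_mbps  34.2   
SN1     cpu_pct   84.6   
SN1     disk_io   -7.4   
SN1     mem_gb    63.2   
EA1     net_mbps  26.5   
EA1     cpu_pct   98.4   
EA1     disk_io   32.1   
EA1     mem_gb    84.2   
RY9     net_mbps  43.2   
RY9     cpu_pct   47     
RY9     disk_io   14.8   
RY9     mem_gb    52.5   

Each (device, column) pair becomes one row: 3 × 4 = 12 rows.
For example, (SN1, net_mbps) → reading=34.2.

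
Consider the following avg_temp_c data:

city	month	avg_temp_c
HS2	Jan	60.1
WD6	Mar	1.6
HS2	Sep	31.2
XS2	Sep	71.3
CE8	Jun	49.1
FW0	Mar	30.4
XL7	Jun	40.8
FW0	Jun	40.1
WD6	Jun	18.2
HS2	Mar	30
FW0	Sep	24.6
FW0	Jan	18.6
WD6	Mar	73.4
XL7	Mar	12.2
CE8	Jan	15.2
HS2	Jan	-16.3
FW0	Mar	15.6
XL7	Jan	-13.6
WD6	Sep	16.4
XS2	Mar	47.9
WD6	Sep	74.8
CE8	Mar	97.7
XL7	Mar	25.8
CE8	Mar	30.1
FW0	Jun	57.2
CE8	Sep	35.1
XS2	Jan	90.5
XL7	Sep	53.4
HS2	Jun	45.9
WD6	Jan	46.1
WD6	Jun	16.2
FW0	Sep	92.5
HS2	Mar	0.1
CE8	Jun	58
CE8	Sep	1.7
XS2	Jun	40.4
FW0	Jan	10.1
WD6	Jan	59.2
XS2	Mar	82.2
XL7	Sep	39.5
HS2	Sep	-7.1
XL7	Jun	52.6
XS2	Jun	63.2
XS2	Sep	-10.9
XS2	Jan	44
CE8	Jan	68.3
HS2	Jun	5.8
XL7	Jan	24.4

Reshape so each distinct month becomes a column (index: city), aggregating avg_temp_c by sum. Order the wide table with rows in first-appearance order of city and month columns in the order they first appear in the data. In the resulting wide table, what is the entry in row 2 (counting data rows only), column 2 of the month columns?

With rows in first-appearance order of city, row 2 is city=WD6. month columns in first-appearance order: Jan, Mar, Sep, Jun; column 2 is Mar.
Long rows with city=WD6, month=Mar: 1.6 + 73.4 = 75.

75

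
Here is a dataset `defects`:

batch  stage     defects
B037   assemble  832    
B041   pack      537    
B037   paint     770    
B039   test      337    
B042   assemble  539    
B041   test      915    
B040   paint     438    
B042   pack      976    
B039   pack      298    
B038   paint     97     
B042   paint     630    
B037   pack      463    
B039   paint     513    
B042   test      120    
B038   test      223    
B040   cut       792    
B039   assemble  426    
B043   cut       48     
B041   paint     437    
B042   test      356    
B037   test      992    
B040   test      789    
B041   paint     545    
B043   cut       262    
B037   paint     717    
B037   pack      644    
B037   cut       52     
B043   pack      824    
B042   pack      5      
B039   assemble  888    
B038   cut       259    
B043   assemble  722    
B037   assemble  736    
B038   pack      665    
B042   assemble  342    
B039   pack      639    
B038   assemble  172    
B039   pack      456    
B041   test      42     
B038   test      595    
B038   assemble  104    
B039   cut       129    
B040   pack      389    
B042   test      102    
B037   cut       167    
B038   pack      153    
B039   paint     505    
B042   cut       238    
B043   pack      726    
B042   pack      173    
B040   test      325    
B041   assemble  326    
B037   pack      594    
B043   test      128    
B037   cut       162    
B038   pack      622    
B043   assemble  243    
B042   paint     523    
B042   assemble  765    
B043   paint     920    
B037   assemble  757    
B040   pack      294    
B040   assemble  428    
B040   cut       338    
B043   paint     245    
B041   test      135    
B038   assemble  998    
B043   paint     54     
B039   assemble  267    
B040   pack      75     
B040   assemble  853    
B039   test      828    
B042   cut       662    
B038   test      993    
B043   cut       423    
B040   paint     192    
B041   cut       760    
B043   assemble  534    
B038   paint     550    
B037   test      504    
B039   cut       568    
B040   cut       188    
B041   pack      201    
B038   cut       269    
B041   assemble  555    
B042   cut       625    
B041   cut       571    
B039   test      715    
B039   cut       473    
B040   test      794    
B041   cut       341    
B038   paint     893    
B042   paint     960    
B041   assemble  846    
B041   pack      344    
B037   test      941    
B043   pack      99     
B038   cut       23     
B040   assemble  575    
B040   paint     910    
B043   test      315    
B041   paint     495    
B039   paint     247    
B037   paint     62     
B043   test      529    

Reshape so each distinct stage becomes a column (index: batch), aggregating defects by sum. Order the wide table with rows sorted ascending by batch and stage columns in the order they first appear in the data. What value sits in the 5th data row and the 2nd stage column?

1082

With rows sorted ascending by batch, row 5 is batch=B041. stage columns in first-appearance order: assemble, pack, paint, test, cut; column 2 is pack.
Long rows with batch=B041, stage=pack: 537 + 201 + 344 = 1082.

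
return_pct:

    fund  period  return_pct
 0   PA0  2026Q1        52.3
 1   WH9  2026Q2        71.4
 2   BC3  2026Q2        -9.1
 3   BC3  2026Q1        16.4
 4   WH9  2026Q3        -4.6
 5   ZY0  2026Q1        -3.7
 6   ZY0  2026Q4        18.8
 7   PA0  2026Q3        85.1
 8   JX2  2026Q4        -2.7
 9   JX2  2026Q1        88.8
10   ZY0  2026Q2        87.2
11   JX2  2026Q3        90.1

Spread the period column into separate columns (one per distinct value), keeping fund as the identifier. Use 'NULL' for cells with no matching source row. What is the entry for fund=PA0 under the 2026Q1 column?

The long row with fund=PA0, period=2026Q1 has return_pct=52.3.

52.3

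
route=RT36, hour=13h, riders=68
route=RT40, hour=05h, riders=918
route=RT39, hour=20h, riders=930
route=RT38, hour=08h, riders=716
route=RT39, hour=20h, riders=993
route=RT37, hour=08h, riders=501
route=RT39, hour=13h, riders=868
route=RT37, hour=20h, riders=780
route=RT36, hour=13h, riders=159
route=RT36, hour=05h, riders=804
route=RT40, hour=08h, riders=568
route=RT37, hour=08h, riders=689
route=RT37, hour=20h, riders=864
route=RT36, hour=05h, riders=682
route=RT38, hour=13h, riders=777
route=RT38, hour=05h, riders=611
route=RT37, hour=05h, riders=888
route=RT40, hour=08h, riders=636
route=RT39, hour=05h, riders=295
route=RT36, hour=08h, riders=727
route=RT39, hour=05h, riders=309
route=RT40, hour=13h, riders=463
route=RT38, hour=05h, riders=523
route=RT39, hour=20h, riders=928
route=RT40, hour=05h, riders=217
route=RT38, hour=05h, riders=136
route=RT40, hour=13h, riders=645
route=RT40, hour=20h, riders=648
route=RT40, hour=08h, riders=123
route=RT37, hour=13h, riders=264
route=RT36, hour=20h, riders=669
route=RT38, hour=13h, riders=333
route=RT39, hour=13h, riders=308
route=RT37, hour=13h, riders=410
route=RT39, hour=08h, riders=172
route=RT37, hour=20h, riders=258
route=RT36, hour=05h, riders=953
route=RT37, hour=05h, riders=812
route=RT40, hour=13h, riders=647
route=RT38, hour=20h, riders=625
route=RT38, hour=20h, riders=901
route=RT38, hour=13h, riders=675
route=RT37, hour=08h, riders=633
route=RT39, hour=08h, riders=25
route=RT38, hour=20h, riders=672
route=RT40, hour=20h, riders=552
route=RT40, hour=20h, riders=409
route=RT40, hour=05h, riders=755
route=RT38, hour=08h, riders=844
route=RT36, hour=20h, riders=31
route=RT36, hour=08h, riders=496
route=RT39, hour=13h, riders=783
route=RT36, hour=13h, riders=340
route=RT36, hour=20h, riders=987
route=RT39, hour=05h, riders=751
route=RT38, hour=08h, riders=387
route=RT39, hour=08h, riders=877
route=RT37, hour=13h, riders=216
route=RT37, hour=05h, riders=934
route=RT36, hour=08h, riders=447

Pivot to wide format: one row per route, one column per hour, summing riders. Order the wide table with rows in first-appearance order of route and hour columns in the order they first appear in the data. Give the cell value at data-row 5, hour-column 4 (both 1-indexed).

With rows in first-appearance order of route, row 5 is route=RT37. hour columns in first-appearance order: 13h, 05h, 20h, 08h; column 4 is 08h.
Long rows with route=RT37, hour=08h: 501 + 689 + 633 = 1823.

1823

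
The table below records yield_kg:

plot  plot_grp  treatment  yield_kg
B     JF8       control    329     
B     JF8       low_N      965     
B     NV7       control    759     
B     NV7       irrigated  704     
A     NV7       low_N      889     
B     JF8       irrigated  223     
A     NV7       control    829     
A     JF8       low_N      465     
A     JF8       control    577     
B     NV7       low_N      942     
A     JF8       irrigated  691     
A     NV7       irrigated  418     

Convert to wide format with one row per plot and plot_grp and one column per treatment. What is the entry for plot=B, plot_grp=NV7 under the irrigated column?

704

Wide layout: rows indexed by plot and plot_grp, columns are the 3 distinct treatment values (control, low_N, irrigated).
Cell (plot=B, plot_grp=NV7, treatment=irrigated) draws from the long row where plot=B, plot_grp=NV7 and treatment=irrigated, which has yield_kg=704.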